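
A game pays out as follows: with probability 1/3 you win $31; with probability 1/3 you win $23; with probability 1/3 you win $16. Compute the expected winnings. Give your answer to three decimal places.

23.333

E[payout] = 31·1/3 + 23·1/3 + 16·1/3
 = 31/3 + 23/3 + 16/3
 = 70/3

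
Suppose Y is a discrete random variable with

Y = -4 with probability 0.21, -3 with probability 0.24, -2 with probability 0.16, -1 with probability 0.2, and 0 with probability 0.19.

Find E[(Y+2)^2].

2.04

E[(Y+2)^2] = Σ (y+2)^2·P(Y=y)
 = 4·0.21 + 1·0.24 + 0·0.16 + 1·0.2 + 4·0.19
 = 0.84 + 0.24 + 0 + 0.2 + 0.76
 = 2.04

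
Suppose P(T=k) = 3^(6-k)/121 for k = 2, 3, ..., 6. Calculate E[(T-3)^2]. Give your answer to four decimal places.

0.9174

E[(T-3)^2] = Σ (t-3)^2·P(T=t)
 = 1·81/121 + 0·27/121 + 1·9/121 + 4·3/121 + 9·1/121
 = 81/121 + 0 + 9/121 + 12/121 + 9/121
 = 111/121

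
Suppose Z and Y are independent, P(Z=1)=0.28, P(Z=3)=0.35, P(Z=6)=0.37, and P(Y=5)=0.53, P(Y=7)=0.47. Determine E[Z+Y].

E[Z+Y] = Σ_z Σ_y (z+y) · P(Z=z)P(Y=y)
 = 6·0.1484 + 8·0.1316 + 8·0.1855 + 10·0.1645 + 11·0.1961 + 13·0.1739
 = 0.8904 + 1.0528 + 1.484 + 1.645 + 2.1571 + 2.2607
 = 9.49

9.49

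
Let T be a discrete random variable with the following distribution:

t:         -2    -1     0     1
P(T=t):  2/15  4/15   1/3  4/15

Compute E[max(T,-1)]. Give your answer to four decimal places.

E[max(T,-1)] = Σ max(t,-1)·P(T=t)
 = (-1)·2/15 + (-1)·4/15 + 0·1/3 + 1·4/15
 = (-2/15) + (-4/15) + 0 + 4/15
 = -2/15

-0.1333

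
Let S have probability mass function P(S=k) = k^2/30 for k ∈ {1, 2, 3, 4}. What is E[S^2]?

11.8

E[S^2] = Σ s^2·P(S=s)
 = 1·1/30 + 4·2/15 + 9·3/10 + 16·8/15
 = 1/30 + 8/15 + 27/10 + 128/15
 = 59/5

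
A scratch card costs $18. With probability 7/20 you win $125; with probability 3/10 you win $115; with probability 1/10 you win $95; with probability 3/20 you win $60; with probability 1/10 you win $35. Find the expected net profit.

82.25

E[payout] = 125·7/20 + 115·3/10 + 95·1/10 + 60·3/20 + 35·1/10
 = 175/4 + 69/2 + 19/2 + 9 + 7/2
 = 401/4
Net = 401/4 - 18 = 329/4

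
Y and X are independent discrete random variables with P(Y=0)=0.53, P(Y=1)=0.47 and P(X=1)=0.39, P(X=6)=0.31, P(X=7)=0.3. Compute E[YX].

2.0445

E[YX] = Σ_y Σ_x yx · P(Y=y)P(X=x)
 = 0·0.2067 + 0·0.1643 + 0·0.159 + 1·0.1833 + 6·0.1457 + 7·0.141
 = 0 + 0 + 0 + 0.1833 + 0.8742 + 0.987
 = 2.0445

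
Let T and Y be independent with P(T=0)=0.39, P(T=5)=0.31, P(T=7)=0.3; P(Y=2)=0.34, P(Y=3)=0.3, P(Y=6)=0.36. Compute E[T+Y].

7.39

E[T+Y] = Σ_t Σ_y (t+y) · P(T=t)P(Y=y)
 = 2·0.1326 + 3·0.117 + 6·0.1404 + 7·0.1054 + 8·0.093 + 11·0.1116 + 9·0.102 + 10·0.09 + 13·0.108
 = 0.2652 + 0.351 + 0.8424 + 0.7378 + 0.744 + 1.2276 + 0.918 + 0.9 + 1.404
 = 7.39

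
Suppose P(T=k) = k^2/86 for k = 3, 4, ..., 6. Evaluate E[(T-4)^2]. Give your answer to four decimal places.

2.0698

E[(T-4)^2] = Σ (t-4)^2·P(T=t)
 = 1·9/86 + 0·8/43 + 1·25/86 + 4·18/43
 = 9/86 + 0 + 25/86 + 72/43
 = 89/43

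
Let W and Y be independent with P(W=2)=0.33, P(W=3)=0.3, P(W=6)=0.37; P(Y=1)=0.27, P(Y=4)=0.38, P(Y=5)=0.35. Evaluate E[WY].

E[WY] = Σ_w Σ_y wy · P(W=w)P(Y=y)
 = 2·0.0891 + 8·0.1254 + 10·0.1155 + 3·0.081 + 12·0.114 + 15·0.105 + 6·0.0999 + 24·0.1406 + 30·0.1295
 = 0.1782 + 1.0032 + 1.155 + 0.243 + 1.368 + 1.575 + 0.5994 + 3.3744 + 3.885
 = 13.3812

13.3812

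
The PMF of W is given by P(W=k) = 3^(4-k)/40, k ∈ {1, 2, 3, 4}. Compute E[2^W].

3.25

E[2^W] = Σ 2^w·P(W=w)
 = 2·27/40 + 4·9/40 + 8·3/40 + 16·1/40
 = 27/20 + 9/10 + 3/5 + 2/5
 = 13/4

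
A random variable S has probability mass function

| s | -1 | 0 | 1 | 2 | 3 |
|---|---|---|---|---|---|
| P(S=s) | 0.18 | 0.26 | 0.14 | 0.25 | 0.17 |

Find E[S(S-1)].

1.88

E[S(S-1)] = Σ s(s-1)·P(S=s)
 = 2·0.18 + 0·0.26 + 0·0.14 + 2·0.25 + 6·0.17
 = 0.36 + 0 + 0 + 0.5 + 1.02
 = 1.88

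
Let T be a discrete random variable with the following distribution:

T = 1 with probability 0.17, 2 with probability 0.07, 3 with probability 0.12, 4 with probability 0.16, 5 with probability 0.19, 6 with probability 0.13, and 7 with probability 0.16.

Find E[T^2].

21.36

E[T^2] = Σ t^2·P(T=t)
 = 1·0.17 + 4·0.07 + 9·0.12 + 16·0.16 + 25·0.19 + 36·0.13 + 49·0.16
 = 0.17 + 0.28 + 1.08 + 2.56 + 4.75 + 4.68 + 7.84
 = 21.36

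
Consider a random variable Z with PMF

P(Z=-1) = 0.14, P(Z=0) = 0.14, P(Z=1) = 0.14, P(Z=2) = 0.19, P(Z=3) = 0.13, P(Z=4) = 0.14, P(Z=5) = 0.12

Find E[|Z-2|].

1.61

E[|Z-2|] = Σ |z-2|·P(Z=z)
 = 3·0.14 + 2·0.14 + 1·0.14 + 0·0.19 + 1·0.13 + 2·0.14 + 3·0.12
 = 0.42 + 0.28 + 0.14 + 0 + 0.13 + 0.28 + 0.36
 = 1.61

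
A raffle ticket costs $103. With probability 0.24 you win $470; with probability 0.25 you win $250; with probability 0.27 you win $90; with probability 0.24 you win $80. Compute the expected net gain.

115.8

E[payout] = 470·0.24 + 250·0.25 + 90·0.27 + 80·0.24
 = 112.8 + 62.5 + 24.3 + 19.2
 = 218.8
Net = 218.8 - 103 = 115.8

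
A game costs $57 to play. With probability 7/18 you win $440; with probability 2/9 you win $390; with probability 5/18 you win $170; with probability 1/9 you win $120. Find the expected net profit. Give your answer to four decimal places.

261.3333

E[payout] = 440·7/18 + 390·2/9 + 170·5/18 + 120·1/9
 = 1540/9 + 260/3 + 425/9 + 40/3
 = 955/3
Net = 955/3 - 57 = 784/3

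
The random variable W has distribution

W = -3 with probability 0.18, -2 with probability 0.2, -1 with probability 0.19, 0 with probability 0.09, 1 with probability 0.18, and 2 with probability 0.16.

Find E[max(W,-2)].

E[max(W,-2)] = Σ max(w,-2)·P(W=w)
 = (-2)·0.18 + (-2)·0.2 + (-1)·0.19 + 0·0.09 + 1·0.18 + 2·0.16
 = (-0.36) + (-0.4) + (-0.19) + 0 + 0.18 + 0.32
 = -0.45

-0.45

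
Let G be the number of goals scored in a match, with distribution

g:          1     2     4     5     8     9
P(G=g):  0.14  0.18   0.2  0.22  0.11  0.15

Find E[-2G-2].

-11.26

E[-2G-2] = Σ (-2g-2)·P(G=g)
 = (-4)·0.14 + (-6)·0.18 + (-10)·0.2 + (-12)·0.22 + (-18)·0.11 + (-20)·0.15
 = (-0.56) + (-1.08) + (-2) + (-2.64) + (-1.98) + (-3)
 = -11.26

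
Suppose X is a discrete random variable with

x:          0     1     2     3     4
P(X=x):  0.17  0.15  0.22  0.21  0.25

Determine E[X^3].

23.58

E[X^3] = Σ x^3·P(X=x)
 = 0·0.17 + 1·0.15 + 8·0.22 + 27·0.21 + 64·0.25
 = 0 + 0.15 + 1.76 + 5.67 + 16
 = 23.58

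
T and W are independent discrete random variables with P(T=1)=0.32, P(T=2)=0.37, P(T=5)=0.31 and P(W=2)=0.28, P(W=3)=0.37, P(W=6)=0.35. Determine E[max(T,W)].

E[max(T,W)] = Σ_t Σ_w max(t,w) · P(T=t)P(W=w)
 = 2·0.0896 + 3·0.1184 + 6·0.112 + 2·0.1036 + 3·0.1369 + 6·0.1295 + 5·0.0868 + 5·0.1147 + 6·0.1085
 = 0.1792 + 0.3552 + 0.672 + 0.2072 + 0.4107 + 0.777 + 0.434 + 0.5735 + 0.651
 = 4.2598

4.2598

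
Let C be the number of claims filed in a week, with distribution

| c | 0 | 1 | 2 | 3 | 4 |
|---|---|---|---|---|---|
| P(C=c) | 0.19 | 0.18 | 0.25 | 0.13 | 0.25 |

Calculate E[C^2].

E[C^2] = Σ c^2·P(C=c)
 = 0·0.19 + 1·0.18 + 4·0.25 + 9·0.13 + 16·0.25
 = 0 + 0.18 + 1 + 1.17 + 4
 = 6.35

6.35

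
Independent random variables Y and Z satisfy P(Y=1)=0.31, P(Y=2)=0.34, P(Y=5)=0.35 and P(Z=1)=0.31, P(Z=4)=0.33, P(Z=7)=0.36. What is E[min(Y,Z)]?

2.0851

E[min(Y,Z)] = Σ_y Σ_z min(y,z) · P(Y=y)P(Z=z)
 = 1·0.0961 + 1·0.1023 + 1·0.1116 + 1·0.1054 + 2·0.1122 + 2·0.1224 + 1·0.1085 + 4·0.1155 + 5·0.126
 = 0.0961 + 0.1023 + 0.1116 + 0.1054 + 0.2244 + 0.2448 + 0.1085 + 0.462 + 0.63
 = 2.0851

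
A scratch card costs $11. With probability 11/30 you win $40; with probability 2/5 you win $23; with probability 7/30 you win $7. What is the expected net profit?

E[payout] = 40·11/30 + 23·2/5 + 7·7/30
 = 44/3 + 46/5 + 49/30
 = 51/2
Net = 51/2 - 11 = 29/2

14.5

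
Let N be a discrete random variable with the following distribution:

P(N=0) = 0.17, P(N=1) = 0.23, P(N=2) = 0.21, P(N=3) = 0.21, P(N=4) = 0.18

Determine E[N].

2

E[N] = Σ n·P(N=n)
 = 0·0.17 + 1·0.23 + 2·0.21 + 3·0.21 + 4·0.18
 = 0 + 0.23 + 0.42 + 0.63 + 0.72
 = 2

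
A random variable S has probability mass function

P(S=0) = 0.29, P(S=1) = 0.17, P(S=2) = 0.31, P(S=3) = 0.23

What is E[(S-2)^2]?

E[(S-2)^2] = Σ (s-2)^2·P(S=s)
 = 4·0.29 + 1·0.17 + 0·0.31 + 1·0.23
 = 1.16 + 0.17 + 0 + 0.23
 = 1.56

1.56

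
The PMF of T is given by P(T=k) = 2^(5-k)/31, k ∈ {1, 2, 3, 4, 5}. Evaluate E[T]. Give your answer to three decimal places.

1.839

E[T] = Σ t·P(T=t)
 = 1·16/31 + 2·8/31 + 3·4/31 + 4·2/31 + 5·1/31
 = 16/31 + 16/31 + 12/31 + 8/31 + 5/31
 = 57/31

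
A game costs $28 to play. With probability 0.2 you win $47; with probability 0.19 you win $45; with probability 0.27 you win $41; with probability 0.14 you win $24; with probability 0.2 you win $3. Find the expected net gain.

4.98

E[payout] = 47·0.2 + 45·0.19 + 41·0.27 + 24·0.14 + 3·0.2
 = 9.4 + 8.55 + 11.07 + 3.36 + 0.6
 = 32.98
Net = 32.98 - 28 = 4.98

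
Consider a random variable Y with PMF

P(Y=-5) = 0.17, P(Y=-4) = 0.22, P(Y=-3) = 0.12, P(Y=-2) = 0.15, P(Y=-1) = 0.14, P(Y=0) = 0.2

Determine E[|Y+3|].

1.59

E[|Y+3|] = Σ |y+3|·P(Y=y)
 = 2·0.17 + 1·0.22 + 0·0.12 + 1·0.15 + 2·0.14 + 3·0.2
 = 0.34 + 0.22 + 0 + 0.15 + 0.28 + 0.6
 = 1.59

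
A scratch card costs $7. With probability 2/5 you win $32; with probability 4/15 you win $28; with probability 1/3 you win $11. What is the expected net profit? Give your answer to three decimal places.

16.933

E[payout] = 32·2/5 + 28·4/15 + 11·1/3
 = 64/5 + 112/15 + 11/3
 = 359/15
Net = 359/15 - 7 = 254/15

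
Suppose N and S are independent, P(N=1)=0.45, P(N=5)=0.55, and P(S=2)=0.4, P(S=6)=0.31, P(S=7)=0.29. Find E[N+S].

7.89

E[N+S] = Σ_n Σ_s (n+s) · P(N=n)P(S=s)
 = 3·0.18 + 7·0.1395 + 8·0.1305 + 7·0.22 + 11·0.1705 + 12·0.1595
 = 0.54 + 0.9765 + 1.044 + 1.54 + 1.8755 + 1.914
 = 7.89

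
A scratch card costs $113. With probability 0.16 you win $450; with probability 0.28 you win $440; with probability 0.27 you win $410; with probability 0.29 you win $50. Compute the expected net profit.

E[payout] = 450·0.16 + 440·0.28 + 410·0.27 + 50·0.29
 = 72 + 123.2 + 110.7 + 14.5
 = 320.4
Net = 320.4 - 113 = 207.4

207.4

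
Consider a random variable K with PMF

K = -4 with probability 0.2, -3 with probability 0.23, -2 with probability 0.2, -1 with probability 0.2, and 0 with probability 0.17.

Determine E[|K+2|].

E[|K+2|] = Σ |k+2|·P(K=k)
 = 2·0.2 + 1·0.23 + 0·0.2 + 1·0.2 + 2·0.17
 = 0.4 + 0.23 + 0 + 0.2 + 0.34
 = 1.17

1.17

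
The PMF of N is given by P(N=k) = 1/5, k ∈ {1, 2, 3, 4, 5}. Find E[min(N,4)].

E[min(N,4)] = Σ min(n,4)·P(N=n)
 = 1·1/5 + 2·1/5 + 3·1/5 + 4·1/5 + 4·1/5
 = 1/5 + 2/5 + 3/5 + 4/5 + 4/5
 = 14/5

2.8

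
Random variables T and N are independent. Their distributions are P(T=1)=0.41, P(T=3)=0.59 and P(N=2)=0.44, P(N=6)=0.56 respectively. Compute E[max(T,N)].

4.4996

E[max(T,N)] = Σ_t Σ_n max(t,n) · P(T=t)P(N=n)
 = 2·0.1804 + 6·0.2296 + 3·0.2596 + 6·0.3304
 = 0.3608 + 1.3776 + 0.7788 + 1.9824
 = 4.4996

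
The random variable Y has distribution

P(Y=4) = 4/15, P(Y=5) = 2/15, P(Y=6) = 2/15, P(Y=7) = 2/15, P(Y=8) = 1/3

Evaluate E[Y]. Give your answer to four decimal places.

E[Y] = Σ y·P(Y=y)
 = 4·4/15 + 5·2/15 + 6·2/15 + 7·2/15 + 8·1/3
 = 16/15 + 2/3 + 4/5 + 14/15 + 8/3
 = 92/15

6.1333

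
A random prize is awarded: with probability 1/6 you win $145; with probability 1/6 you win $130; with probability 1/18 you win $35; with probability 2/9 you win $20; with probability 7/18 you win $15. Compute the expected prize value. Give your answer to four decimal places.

58.0556

E[payout] = 145·1/6 + 130·1/6 + 35·1/18 + 20·2/9 + 15·7/18
 = 145/6 + 65/3 + 35/18 + 40/9 + 35/6
 = 1045/18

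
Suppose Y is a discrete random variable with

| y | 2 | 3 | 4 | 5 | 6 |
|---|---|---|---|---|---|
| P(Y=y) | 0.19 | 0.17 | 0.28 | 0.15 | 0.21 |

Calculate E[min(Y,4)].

E[min(Y,4)] = Σ min(y,4)·P(Y=y)
 = 2·0.19 + 3·0.17 + 4·0.28 + 4·0.15 + 4·0.21
 = 0.38 + 0.51 + 1.12 + 0.6 + 0.84
 = 3.45

3.45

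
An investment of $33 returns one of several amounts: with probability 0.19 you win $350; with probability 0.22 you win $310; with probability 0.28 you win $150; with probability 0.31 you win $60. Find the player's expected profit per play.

162.3

E[payout] = 350·0.19 + 310·0.22 + 150·0.28 + 60·0.31
 = 66.5 + 68.2 + 42 + 18.6
 = 195.3
Net = 195.3 - 33 = 162.3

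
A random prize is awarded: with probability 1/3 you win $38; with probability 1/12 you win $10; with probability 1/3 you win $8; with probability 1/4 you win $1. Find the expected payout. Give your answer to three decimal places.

E[payout] = 38·1/3 + 10·1/12 + 8·1/3 + 1·1/4
 = 38/3 + 5/6 + 8/3 + 1/4
 = 197/12

16.417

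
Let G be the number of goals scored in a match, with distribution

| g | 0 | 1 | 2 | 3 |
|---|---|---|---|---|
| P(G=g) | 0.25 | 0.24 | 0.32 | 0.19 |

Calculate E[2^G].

3.53

E[2^G] = Σ 2^g·P(G=g)
 = 1·0.25 + 2·0.24 + 4·0.32 + 8·0.19
 = 0.25 + 0.48 + 1.28 + 1.52
 = 3.53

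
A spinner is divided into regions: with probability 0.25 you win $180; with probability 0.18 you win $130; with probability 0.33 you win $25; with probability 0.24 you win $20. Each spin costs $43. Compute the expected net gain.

38.45

E[payout] = 180·0.25 + 130·0.18 + 25·0.33 + 20·0.24
 = 45 + 23.4 + 8.25 + 4.8
 = 81.45
Net = 81.45 - 43 = 38.45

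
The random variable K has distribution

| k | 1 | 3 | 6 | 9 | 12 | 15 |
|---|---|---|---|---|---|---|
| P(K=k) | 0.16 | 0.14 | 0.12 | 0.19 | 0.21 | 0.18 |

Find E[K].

8.23

E[K] = Σ k·P(K=k)
 = 1·0.16 + 3·0.14 + 6·0.12 + 9·0.19 + 12·0.21 + 15·0.18
 = 0.16 + 0.42 + 0.72 + 1.71 + 2.52 + 2.7
 = 8.23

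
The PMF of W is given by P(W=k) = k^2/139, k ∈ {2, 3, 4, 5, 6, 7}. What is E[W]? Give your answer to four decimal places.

E[W] = Σ w·P(W=w)
 = 2·4/139 + 3·9/139 + 4·16/139 + 5·25/139 + 6·36/139 + 7·49/139
 = 8/139 + 27/139 + 64/139 + 125/139 + 216/139 + 343/139
 = 783/139

5.6331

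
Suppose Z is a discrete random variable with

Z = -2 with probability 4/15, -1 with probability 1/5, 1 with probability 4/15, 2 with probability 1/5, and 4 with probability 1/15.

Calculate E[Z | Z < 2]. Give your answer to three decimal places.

-0.636

P(Z < 2) = 4/15 + 1/5 + 4/15 = 11/15.
E[Z | Z < 2] = [(-2)·4/15 + (-1)·1/5 + 1·4/15] / (11/15)
 = -7/15 / (11/15)
 = -7/11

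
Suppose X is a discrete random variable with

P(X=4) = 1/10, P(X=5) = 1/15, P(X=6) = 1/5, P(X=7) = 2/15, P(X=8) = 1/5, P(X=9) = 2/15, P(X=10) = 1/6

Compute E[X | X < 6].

P(X < 6) = 1/10 + 1/15 = 1/6.
E[X | X < 6] = [4·1/10 + 5·1/15] / (1/6)
 = 11/15 / (1/6)
 = 22/5

4.4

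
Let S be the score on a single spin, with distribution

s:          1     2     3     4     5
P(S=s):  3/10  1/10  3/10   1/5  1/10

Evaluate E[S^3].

E[S^3] = Σ s^3·P(S=s)
 = 1·3/10 + 8·1/10 + 27·3/10 + 64·1/5 + 125·1/10
 = 3/10 + 4/5 + 81/10 + 64/5 + 25/2
 = 69/2

34.5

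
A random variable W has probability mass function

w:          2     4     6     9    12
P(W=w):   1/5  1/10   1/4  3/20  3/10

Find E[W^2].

66.75

E[W^2] = Σ w^2·P(W=w)
 = 4·1/5 + 16·1/10 + 36·1/4 + 81·3/20 + 144·3/10
 = 4/5 + 8/5 + 9 + 243/20 + 216/5
 = 267/4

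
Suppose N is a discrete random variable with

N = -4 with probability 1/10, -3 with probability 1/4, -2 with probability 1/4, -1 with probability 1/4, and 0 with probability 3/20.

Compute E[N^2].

E[N^2] = Σ n^2·P(N=n)
 = 16·1/10 + 9·1/4 + 4·1/4 + 1·1/4 + 0·3/20
 = 8/5 + 9/4 + 1 + 1/4 + 0
 = 51/10

5.1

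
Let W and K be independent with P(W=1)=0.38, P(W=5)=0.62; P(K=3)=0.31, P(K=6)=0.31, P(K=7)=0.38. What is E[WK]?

18.966

E[WK] = Σ_w Σ_k wk · P(W=w)P(K=k)
 = 3·0.1178 + 6·0.1178 + 7·0.1444 + 15·0.1922 + 30·0.1922 + 35·0.2356
 = 0.3534 + 0.7068 + 1.0108 + 2.883 + 5.766 + 8.246
 = 18.966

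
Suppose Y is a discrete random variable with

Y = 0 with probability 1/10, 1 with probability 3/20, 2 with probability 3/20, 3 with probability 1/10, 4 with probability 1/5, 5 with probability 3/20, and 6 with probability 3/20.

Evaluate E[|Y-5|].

E[|Y-5|] = Σ |y-5|·P(Y=y)
 = 5·1/10 + 4·3/20 + 3·3/20 + 2·1/10 + 1·1/5 + 0·3/20 + 1·3/20
 = 1/2 + 3/5 + 9/20 + 1/5 + 1/5 + 0 + 3/20
 = 21/10

2.1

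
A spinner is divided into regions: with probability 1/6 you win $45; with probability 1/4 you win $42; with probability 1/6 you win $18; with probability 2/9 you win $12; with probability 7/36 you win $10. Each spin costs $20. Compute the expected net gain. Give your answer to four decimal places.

E[payout] = 45·1/6 + 42·1/4 + 18·1/6 + 12·2/9 + 10·7/36
 = 15/2 + 21/2 + 3 + 8/3 + 35/18
 = 461/18
Net = 461/18 - 20 = 101/18

5.6111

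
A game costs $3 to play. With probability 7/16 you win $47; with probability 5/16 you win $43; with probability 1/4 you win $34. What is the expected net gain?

E[payout] = 47·7/16 + 43·5/16 + 34·1/4
 = 329/16 + 215/16 + 17/2
 = 85/2
Net = 85/2 - 3 = 79/2

39.5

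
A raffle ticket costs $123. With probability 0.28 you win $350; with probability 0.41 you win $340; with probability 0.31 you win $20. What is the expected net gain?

E[payout] = 350·0.28 + 340·0.41 + 20·0.31
 = 98 + 139.4 + 6.2
 = 243.6
Net = 243.6 - 123 = 120.6

120.6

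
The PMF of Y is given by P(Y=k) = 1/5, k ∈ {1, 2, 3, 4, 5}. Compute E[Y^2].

E[Y^2] = Σ y^2·P(Y=y)
 = 1·1/5 + 4·1/5 + 9·1/5 + 16·1/5 + 25·1/5
 = 1/5 + 4/5 + 9/5 + 16/5 + 5
 = 11

11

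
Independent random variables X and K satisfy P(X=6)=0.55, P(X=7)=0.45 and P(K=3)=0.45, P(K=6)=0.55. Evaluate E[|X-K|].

E[|X-K|] = Σ_x Σ_k |x-k| · P(X=x)P(K=k)
 = 3·0.2475 + 0·0.3025 + 4·0.2025 + 1·0.2475
 = 0.7425 + 0 + 0.81 + 0.2475
 = 1.8

1.8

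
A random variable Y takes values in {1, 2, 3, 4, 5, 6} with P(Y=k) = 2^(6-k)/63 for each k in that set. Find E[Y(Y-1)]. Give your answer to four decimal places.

3.1429

E[Y(Y-1)] = Σ y(y-1)·P(Y=y)
 = 0·32/63 + 2·16/63 + 6·8/63 + 12·4/63 + 20·2/63 + 30·1/63
 = 0 + 32/63 + 16/21 + 16/21 + 40/63 + 10/21
 = 22/7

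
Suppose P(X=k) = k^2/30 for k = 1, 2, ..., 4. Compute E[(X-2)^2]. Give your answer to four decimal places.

E[(X-2)^2] = Σ (x-2)^2·P(X=x)
 = 1·1/30 + 0·2/15 + 1·3/10 + 4·8/15
 = 1/30 + 0 + 3/10 + 32/15
 = 37/15

2.4667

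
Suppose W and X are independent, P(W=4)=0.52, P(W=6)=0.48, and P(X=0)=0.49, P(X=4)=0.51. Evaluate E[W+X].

E[W+X] = Σ_w Σ_x (w+x) · P(W=w)P(X=x)
 = 4·0.2548 + 8·0.2652 + 6·0.2352 + 10·0.2448
 = 1.0192 + 2.1216 + 1.4112 + 2.448
 = 7

7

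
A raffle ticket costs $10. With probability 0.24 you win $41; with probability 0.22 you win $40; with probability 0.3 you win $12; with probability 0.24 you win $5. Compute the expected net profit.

E[payout] = 41·0.24 + 40·0.22 + 12·0.3 + 5·0.24
 = 9.84 + 8.8 + 3.6 + 1.2
 = 23.44
Net = 23.44 - 10 = 13.44

13.44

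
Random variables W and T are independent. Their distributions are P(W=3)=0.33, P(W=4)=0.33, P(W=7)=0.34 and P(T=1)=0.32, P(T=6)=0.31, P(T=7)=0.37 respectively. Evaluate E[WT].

22.3713

E[WT] = Σ_w Σ_t wt · P(W=w)P(T=t)
 = 3·0.1056 + 18·0.1023 + 21·0.1221 + 4·0.1056 + 24·0.1023 + 28·0.1221 + 7·0.1088 + 42·0.1054 + 49·0.1258
 = 0.3168 + 1.8414 + 2.5641 + 0.4224 + 2.4552 + 3.4188 + 0.7616 + 4.4268 + 6.1642
 = 22.3713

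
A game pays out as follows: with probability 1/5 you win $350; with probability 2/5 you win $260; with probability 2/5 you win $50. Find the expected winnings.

194

E[payout] = 350·1/5 + 260·2/5 + 50·2/5
 = 70 + 104 + 20
 = 194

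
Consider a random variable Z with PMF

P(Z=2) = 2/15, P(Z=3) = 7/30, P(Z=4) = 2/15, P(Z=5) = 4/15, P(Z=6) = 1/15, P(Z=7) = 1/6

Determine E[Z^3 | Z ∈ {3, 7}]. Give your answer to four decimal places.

P(Z ∈ {3, 7}) = 7/30 + 1/6 = 2/5.
E[Z^3 | Z ∈ {3, 7}] = [27·7/30 + 343·1/6] / (2/5)
 = 952/15 / (2/5)
 = 476/3

158.6667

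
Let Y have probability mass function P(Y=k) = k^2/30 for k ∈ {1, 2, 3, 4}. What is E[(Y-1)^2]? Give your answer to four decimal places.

6.1333

E[(Y-1)^2] = Σ (y-1)^2·P(Y=y)
 = 0·1/30 + 1·2/15 + 4·3/10 + 9·8/15
 = 0 + 2/15 + 6/5 + 24/5
 = 92/15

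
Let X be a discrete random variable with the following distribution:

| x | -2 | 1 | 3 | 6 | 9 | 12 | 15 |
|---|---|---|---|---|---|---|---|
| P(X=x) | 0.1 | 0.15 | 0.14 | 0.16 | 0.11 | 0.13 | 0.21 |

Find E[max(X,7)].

E[max(X,7)] = Σ max(x,7)·P(X=x)
 = 7·0.1 + 7·0.15 + 7·0.14 + 7·0.16 + 9·0.11 + 12·0.13 + 15·0.21
 = 0.7 + 1.05 + 0.98 + 1.12 + 0.99 + 1.56 + 3.15
 = 9.55

9.55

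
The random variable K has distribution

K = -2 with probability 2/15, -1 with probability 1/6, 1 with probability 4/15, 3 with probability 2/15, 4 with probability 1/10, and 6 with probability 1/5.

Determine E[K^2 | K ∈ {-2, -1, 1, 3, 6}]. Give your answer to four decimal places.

10.4074

P(K ∈ {-2, -1, 1, 3, 6}) = 2/15 + 1/6 + 4/15 + 2/15 + 1/5 = 9/10.
E[K^2 | K ∈ {-2, -1, 1, 3, 6}] = [4·2/15 + 1·1/6 + 1·4/15 + 9·2/15 + 36·1/5] / (9/10)
 = 281/30 / (9/10)
 = 281/27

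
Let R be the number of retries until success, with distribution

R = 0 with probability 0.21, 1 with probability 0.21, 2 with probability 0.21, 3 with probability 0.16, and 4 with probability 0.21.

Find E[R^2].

5.85

E[R^2] = Σ r^2·P(R=r)
 = 0·0.21 + 1·0.21 + 4·0.21 + 9·0.16 + 16·0.21
 = 0 + 0.21 + 0.84 + 1.44 + 3.36
 = 5.85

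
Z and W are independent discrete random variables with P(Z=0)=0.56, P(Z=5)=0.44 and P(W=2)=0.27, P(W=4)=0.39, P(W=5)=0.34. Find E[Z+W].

6

E[Z+W] = Σ_z Σ_w (z+w) · P(Z=z)P(W=w)
 = 2·0.1512 + 4·0.2184 + 5·0.1904 + 7·0.1188 + 9·0.1716 + 10·0.1496
 = 0.3024 + 0.8736 + 0.952 + 0.8316 + 1.5444 + 1.496
 = 6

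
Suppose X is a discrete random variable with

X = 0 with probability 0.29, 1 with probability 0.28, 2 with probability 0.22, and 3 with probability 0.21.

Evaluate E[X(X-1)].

1.7

E[X(X-1)] = Σ x(x-1)·P(X=x)
 = 0·0.29 + 0·0.28 + 2·0.22 + 6·0.21
 = 0 + 0 + 0.44 + 1.26
 = 1.7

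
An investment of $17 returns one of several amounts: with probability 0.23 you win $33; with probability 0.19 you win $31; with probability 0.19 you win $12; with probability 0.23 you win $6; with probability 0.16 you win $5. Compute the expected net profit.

0.94

E[payout] = 33·0.23 + 31·0.19 + 12·0.19 + 6·0.23 + 5·0.16
 = 7.59 + 5.89 + 2.28 + 1.38 + 0.8
 = 17.94
Net = 17.94 - 17 = 0.94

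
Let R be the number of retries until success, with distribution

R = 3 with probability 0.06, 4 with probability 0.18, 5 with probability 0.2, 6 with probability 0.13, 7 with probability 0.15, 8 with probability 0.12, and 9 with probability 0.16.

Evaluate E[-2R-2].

-14.26

E[-2R-2] = Σ (-2r-2)·P(R=r)
 = (-8)·0.06 + (-10)·0.18 + (-12)·0.2 + (-14)·0.13 + (-16)·0.15 + (-18)·0.12 + (-20)·0.16
 = (-0.48) + (-1.8) + (-2.4) + (-1.82) + (-2.4) + (-2.16) + (-3.2)
 = -14.26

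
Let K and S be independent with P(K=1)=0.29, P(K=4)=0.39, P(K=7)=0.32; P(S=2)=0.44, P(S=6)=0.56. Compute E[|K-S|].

2.6028

E[|K-S|] = Σ_k Σ_s |k-s| · P(K=k)P(S=s)
 = 1·0.1276 + 5·0.1624 + 2·0.1716 + 2·0.2184 + 5·0.1408 + 1·0.1792
 = 0.1276 + 0.812 + 0.3432 + 0.4368 + 0.704 + 0.1792
 = 2.6028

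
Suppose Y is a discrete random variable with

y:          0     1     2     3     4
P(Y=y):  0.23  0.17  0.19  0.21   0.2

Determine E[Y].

E[Y] = Σ y·P(Y=y)
 = 0·0.23 + 1·0.17 + 2·0.19 + 3·0.21 + 4·0.2
 = 0 + 0.17 + 0.38 + 0.63 + 0.8
 = 1.98

1.98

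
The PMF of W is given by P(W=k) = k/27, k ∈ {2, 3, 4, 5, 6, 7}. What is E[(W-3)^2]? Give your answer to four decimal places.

7.1111

E[(W-3)^2] = Σ (w-3)^2·P(W=w)
 = 1·2/27 + 0·1/9 + 1·4/27 + 4·5/27 + 9·2/9 + 16·7/27
 = 2/27 + 0 + 4/27 + 20/27 + 2 + 112/27
 = 64/9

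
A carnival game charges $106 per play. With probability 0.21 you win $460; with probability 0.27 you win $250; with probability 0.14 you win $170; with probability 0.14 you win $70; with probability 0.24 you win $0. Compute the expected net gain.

91.7

E[payout] = 460·0.21 + 250·0.27 + 170·0.14 + 70·0.14 + 0·0.24
 = 96.6 + 67.5 + 23.8 + 9.8 + 0
 = 197.7
Net = 197.7 - 106 = 91.7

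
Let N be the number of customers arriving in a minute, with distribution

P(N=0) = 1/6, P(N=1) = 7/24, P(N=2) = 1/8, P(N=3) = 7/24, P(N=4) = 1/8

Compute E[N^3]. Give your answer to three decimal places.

E[N^3] = Σ n^3·P(N=n)
 = 0·1/6 + 1·7/24 + 8·1/8 + 27·7/24 + 64·1/8
 = 0 + 7/24 + 1 + 63/8 + 8
 = 103/6

17.167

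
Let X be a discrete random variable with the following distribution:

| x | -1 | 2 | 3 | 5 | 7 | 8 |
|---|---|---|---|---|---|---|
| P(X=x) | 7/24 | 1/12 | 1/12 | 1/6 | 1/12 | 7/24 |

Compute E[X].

3.875

E[X] = Σ x·P(X=x)
 = (-1)·7/24 + 2·1/12 + 3·1/12 + 5·1/6 + 7·1/12 + 8·7/24
 = (-7/24) + 1/6 + 1/4 + 5/6 + 7/12 + 7/3
 = 31/8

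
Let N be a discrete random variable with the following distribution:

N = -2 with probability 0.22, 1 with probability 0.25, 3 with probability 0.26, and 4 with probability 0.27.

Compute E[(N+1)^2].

E[(N+1)^2] = Σ (n+1)^2·P(N=n)
 = 1·0.22 + 4·0.25 + 16·0.26 + 25·0.27
 = 0.22 + 1 + 4.16 + 6.75
 = 12.13

12.13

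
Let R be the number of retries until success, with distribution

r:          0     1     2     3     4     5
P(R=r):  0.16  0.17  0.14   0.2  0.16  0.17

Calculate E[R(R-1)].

E[R(R-1)] = Σ r(r-1)·P(R=r)
 = 0·0.16 + 0·0.17 + 2·0.14 + 6·0.2 + 12·0.16 + 20·0.17
 = 0 + 0 + 0.28 + 1.2 + 1.92 + 3.4
 = 6.8

6.8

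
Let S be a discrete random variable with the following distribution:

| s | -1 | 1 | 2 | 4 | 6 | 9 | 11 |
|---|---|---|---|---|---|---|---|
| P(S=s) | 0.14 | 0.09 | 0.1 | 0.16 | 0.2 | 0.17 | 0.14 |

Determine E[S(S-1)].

36.04

E[S(S-1)] = Σ s(s-1)·P(S=s)
 = 2·0.14 + 0·0.09 + 2·0.1 + 12·0.16 + 30·0.2 + 72·0.17 + 110·0.14
 = 0.28 + 0 + 0.2 + 1.92 + 6 + 12.24 + 15.4
 = 36.04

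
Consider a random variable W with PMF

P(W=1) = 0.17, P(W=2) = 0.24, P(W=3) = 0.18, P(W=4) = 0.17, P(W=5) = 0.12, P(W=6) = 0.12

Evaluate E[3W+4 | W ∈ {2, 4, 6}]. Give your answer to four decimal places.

P(W ∈ {2, 4, 6}) = 0.24 + 0.17 + 0.12 = 0.53.
E[3W+4 | W ∈ {2, 4, 6}] = [10·0.24 + 16·0.17 + 22·0.12] / 0.53
 = 7.76 / 0.53
 = 776/53

14.6415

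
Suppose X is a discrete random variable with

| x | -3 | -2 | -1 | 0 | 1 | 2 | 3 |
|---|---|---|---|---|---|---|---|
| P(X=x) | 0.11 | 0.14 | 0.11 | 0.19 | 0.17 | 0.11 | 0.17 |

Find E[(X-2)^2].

E[(X-2)^2] = Σ (x-2)^2·P(X=x)
 = 25·0.11 + 16·0.14 + 9·0.11 + 4·0.19 + 1·0.17 + 0·0.11 + 1·0.17
 = 2.75 + 2.24 + 0.99 + 0.76 + 0.17 + 0 + 0.17
 = 7.08

7.08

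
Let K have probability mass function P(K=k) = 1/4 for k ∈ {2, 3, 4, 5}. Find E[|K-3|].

E[|K-3|] = Σ |k-3|·P(K=k)
 = 1·1/4 + 0·1/4 + 1·1/4 + 2·1/4
 = 1/4 + 0 + 1/4 + 1/2
 = 1

1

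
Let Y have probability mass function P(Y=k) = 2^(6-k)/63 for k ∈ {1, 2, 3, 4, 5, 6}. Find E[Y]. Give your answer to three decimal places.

1.905

E[Y] = Σ y·P(Y=y)
 = 1·32/63 + 2·16/63 + 3·8/63 + 4·4/63 + 5·2/63 + 6·1/63
 = 32/63 + 32/63 + 8/21 + 16/63 + 10/63 + 2/21
 = 40/21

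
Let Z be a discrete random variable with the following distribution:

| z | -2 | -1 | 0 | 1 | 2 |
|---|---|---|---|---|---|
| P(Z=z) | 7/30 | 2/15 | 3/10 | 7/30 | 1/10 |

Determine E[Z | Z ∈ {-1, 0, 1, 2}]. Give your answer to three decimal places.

0.391

P(Z ∈ {-1, 0, 1, 2}) = 2/15 + 3/10 + 7/30 + 1/10 = 23/30.
E[Z | Z ∈ {-1, 0, 1, 2}] = [(-1)·2/15 + 0·3/10 + 1·7/30 + 2·1/10] / (23/30)
 = 3/10 / (23/30)
 = 9/23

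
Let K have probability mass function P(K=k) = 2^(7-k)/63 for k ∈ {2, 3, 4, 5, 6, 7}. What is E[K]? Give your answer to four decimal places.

2.9048

E[K] = Σ k·P(K=k)
 = 2·32/63 + 3·16/63 + 4·8/63 + 5·4/63 + 6·2/63 + 7·1/63
 = 64/63 + 16/21 + 32/63 + 20/63 + 4/21 + 1/9
 = 61/21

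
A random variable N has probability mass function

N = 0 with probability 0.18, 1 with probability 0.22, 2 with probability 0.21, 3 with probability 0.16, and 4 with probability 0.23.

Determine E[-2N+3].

-1.08

E[-2N+3] = Σ (-2n+3)·P(N=n)
 = 3·0.18 + 1·0.22 + (-1)·0.21 + (-3)·0.16 + (-5)·0.23
 = 0.54 + 0.22 + (-0.21) + (-0.48) + (-1.15)
 = -1.08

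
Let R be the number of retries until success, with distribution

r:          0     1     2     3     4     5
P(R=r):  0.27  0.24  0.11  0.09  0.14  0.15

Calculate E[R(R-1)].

E[R(R-1)] = Σ r(r-1)·P(R=r)
 = 0·0.27 + 0·0.24 + 2·0.11 + 6·0.09 + 12·0.14 + 20·0.15
 = 0 + 0 + 0.22 + 0.54 + 1.68 + 3
 = 5.44

5.44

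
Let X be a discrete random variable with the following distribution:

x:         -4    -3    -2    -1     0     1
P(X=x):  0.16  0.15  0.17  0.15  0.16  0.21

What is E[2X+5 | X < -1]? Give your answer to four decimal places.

-0.9583

P(X < -1) = 0.16 + 0.15 + 0.17 = 0.48.
E[2X+5 | X < -1] = [(-3)·0.16 + (-1)·0.15 + 1·0.17] / 0.48
 = -0.46 / 0.48
 = -23/24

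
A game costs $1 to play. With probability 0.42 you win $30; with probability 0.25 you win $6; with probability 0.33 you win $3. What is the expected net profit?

E[payout] = 30·0.42 + 6·0.25 + 3·0.33
 = 12.6 + 1.5 + 0.99
 = 15.09
Net = 15.09 - 1 = 14.09

14.09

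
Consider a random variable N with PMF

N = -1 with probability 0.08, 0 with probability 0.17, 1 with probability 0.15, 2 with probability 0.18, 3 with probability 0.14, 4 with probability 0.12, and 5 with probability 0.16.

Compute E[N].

2.13

E[N] = Σ n·P(N=n)
 = (-1)·0.08 + 0·0.17 + 1·0.15 + 2·0.18 + 3·0.14 + 4·0.12 + 5·0.16
 = (-0.08) + 0 + 0.15 + 0.36 + 0.42 + 0.48 + 0.8
 = 2.13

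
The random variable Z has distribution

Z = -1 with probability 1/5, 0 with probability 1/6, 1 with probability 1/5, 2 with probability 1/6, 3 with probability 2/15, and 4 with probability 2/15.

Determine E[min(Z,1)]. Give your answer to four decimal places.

0.4333

E[min(Z,1)] = Σ min(z,1)·P(Z=z)
 = (-1)·1/5 + 0·1/6 + 1·1/5 + 1·1/6 + 1·2/15 + 1·2/15
 = (-1/5) + 0 + 1/5 + 1/6 + 2/15 + 2/15
 = 13/30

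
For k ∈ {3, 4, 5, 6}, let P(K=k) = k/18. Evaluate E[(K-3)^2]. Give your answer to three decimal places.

4.333

E[(K-3)^2] = Σ (k-3)^2·P(K=k)
 = 0·1/6 + 1·2/9 + 4·5/18 + 9·1/3
 = 0 + 2/9 + 10/9 + 3
 = 13/3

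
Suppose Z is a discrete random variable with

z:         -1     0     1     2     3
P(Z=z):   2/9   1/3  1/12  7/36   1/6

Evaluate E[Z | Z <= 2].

P(Z <= 2) = 2/9 + 1/3 + 1/12 + 7/36 = 5/6.
E[Z | Z <= 2] = [(-1)·2/9 + 0·1/3 + 1·1/12 + 2·7/36] / (5/6)
 = 1/4 / (5/6)
 = 3/10

0.3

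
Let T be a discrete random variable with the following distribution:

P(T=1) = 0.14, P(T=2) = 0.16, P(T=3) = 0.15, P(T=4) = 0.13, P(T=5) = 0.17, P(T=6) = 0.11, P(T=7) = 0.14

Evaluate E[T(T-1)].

15.36

E[T(T-1)] = Σ t(t-1)·P(T=t)
 = 0·0.14 + 2·0.16 + 6·0.15 + 12·0.13 + 20·0.17 + 30·0.11 + 42·0.14
 = 0 + 0.32 + 0.9 + 1.56 + 3.4 + 3.3 + 5.88
 = 15.36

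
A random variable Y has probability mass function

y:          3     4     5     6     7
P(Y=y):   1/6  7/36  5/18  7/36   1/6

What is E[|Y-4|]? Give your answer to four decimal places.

E[|Y-4|] = Σ |y-4|·P(Y=y)
 = 1·1/6 + 0·7/36 + 1·5/18 + 2·7/36 + 3·1/6
 = 1/6 + 0 + 5/18 + 7/18 + 1/2
 = 4/3

1.3333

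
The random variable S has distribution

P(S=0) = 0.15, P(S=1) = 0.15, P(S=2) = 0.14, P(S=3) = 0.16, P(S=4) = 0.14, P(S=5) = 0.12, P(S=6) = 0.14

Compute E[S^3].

E[S^3] = Σ s^3·P(S=s)
 = 0·0.15 + 1·0.15 + 8·0.14 + 27·0.16 + 64·0.14 + 125·0.12 + 216·0.14
 = 0 + 0.15 + 1.12 + 4.32 + 8.96 + 15 + 30.24
 = 59.79

59.79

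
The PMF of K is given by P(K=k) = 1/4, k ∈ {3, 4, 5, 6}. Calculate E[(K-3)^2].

E[(K-3)^2] = Σ (k-3)^2·P(K=k)
 = 0·1/4 + 1·1/4 + 4·1/4 + 9·1/4
 = 0 + 1/4 + 1 + 9/4
 = 7/2

3.5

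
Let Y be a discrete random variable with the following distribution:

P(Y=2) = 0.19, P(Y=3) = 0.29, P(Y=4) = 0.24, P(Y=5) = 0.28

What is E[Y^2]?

E[Y^2] = Σ y^2·P(Y=y)
 = 4·0.19 + 9·0.29 + 16·0.24 + 25·0.28
 = 0.76 + 2.61 + 3.84 + 7
 = 14.21

14.21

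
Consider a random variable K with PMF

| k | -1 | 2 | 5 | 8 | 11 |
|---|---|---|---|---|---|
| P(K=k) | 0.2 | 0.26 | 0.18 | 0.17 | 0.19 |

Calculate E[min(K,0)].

E[min(K,0)] = Σ min(k,0)·P(K=k)
 = (-1)·0.2 + 0·0.26 + 0·0.18 + 0·0.17 + 0·0.19
 = (-0.2) + 0 + 0 + 0 + 0
 = -0.2

-0.2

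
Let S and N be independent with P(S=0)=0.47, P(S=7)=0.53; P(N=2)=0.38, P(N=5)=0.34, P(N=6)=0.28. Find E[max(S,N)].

5.6558

E[max(S,N)] = Σ_s Σ_n max(s,n) · P(S=s)P(N=n)
 = 2·0.1786 + 5·0.1598 + 6·0.1316 + 7·0.2014 + 7·0.1802 + 7·0.1484
 = 0.3572 + 0.799 + 0.7896 + 1.4098 + 1.2614 + 1.0388
 = 5.6558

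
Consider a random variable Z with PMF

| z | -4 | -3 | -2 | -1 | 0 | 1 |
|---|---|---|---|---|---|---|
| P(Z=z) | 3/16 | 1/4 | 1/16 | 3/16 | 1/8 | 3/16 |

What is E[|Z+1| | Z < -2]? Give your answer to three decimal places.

2.429

P(Z < -2) = 3/16 + 1/4 = 7/16.
E[|Z+1| | Z < -2] = [3·3/16 + 2·1/4] / (7/16)
 = 17/16 / (7/16)
 = 17/7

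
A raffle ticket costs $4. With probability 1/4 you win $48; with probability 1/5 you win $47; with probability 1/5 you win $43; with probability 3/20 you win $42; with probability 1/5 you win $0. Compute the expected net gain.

E[payout] = 48·1/4 + 47·1/5 + 43·1/5 + 42·3/20 + 0·1/5
 = 12 + 47/5 + 43/5 + 63/10 + 0
 = 363/10
Net = 363/10 - 4 = 323/10

32.3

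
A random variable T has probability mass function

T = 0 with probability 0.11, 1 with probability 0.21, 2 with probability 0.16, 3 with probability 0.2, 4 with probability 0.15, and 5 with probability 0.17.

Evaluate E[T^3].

37.74

E[T^3] = Σ t^3·P(T=t)
 = 0·0.11 + 1·0.21 + 8·0.16 + 27·0.2 + 64·0.15 + 125·0.17
 = 0 + 0.21 + 1.28 + 5.4 + 9.6 + 21.25
 = 37.74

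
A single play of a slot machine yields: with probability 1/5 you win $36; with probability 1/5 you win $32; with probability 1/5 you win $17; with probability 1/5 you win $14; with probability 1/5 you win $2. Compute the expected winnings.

20.2

E[payout] = 36·1/5 + 32·1/5 + 17·1/5 + 14·1/5 + 2·1/5
 = 36/5 + 32/5 + 17/5 + 14/5 + 2/5
 = 101/5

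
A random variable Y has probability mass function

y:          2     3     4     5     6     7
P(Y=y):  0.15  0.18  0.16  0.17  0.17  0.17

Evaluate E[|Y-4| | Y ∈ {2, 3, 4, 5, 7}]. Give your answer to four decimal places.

1.3976

P(Y ∈ {2, 3, 4, 5, 7}) = 0.15 + 0.18 + 0.16 + 0.17 + 0.17 = 0.83.
E[|Y-4| | Y ∈ {2, 3, 4, 5, 7}] = [2·0.15 + 1·0.18 + 0·0.16 + 1·0.17 + 3·0.17] / 0.83
 = 1.16 / 0.83
 = 116/83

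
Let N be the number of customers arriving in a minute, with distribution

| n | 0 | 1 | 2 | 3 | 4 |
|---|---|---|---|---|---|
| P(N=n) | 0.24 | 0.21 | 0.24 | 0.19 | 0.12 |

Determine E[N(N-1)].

3.06

E[N(N-1)] = Σ n(n-1)·P(N=n)
 = 0·0.24 + 0·0.21 + 2·0.24 + 6·0.19 + 12·0.12
 = 0 + 0 + 0.48 + 1.14 + 1.44
 = 3.06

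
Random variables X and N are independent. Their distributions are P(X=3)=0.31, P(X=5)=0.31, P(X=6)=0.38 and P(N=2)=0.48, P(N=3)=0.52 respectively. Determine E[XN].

11.9952

E[XN] = Σ_x Σ_n xn · P(X=x)P(N=n)
 = 6·0.1488 + 9·0.1612 + 10·0.1488 + 15·0.1612 + 12·0.1824 + 18·0.1976
 = 0.8928 + 1.4508 + 1.488 + 2.418 + 2.1888 + 3.5568
 = 11.9952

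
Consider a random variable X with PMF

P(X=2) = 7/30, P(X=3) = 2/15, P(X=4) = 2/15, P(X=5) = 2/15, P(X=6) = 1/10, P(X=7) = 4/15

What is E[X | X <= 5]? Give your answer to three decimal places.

P(X <= 5) = 7/30 + 2/15 + 2/15 + 2/15 = 19/30.
E[X | X <= 5] = [2·7/30 + 3·2/15 + 4·2/15 + 5·2/15] / (19/30)
 = 31/15 / (19/30)
 = 62/19

3.263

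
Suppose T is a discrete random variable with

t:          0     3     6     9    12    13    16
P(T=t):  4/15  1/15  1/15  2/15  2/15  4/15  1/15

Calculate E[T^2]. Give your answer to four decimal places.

95.1333

E[T^2] = Σ t^2·P(T=t)
 = 0·4/15 + 9·1/15 + 36·1/15 + 81·2/15 + 144·2/15 + 169·4/15 + 256·1/15
 = 0 + 3/5 + 12/5 + 54/5 + 96/5 + 676/15 + 256/15
 = 1427/15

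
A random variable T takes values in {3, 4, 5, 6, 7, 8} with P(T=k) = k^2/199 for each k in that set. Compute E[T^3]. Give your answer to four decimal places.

310.2663

E[T^3] = Σ t^3·P(T=t)
 = 27·9/199 + 64·16/199 + 125·25/199 + 216·36/199 + 343·49/199 + 512·64/199
 = 243/199 + 1024/199 + 3125/199 + 7776/199 + 16807/199 + 32768/199
 = 61743/199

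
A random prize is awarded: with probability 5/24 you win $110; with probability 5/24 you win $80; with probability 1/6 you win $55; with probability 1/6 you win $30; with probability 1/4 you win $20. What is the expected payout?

E[payout] = 110·5/24 + 80·5/24 + 55·1/6 + 30·1/6 + 20·1/4
 = 275/12 + 50/3 + 55/6 + 5 + 5
 = 235/4

58.75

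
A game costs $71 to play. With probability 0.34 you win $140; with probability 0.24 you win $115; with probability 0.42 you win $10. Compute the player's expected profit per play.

E[payout] = 140·0.34 + 115·0.24 + 10·0.42
 = 47.6 + 27.6 + 4.2
 = 79.4
Net = 79.4 - 71 = 8.4

8.4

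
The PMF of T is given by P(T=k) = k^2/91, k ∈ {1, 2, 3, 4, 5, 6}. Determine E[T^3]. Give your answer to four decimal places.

E[T^3] = Σ t^3·P(T=t)
 = 1·1/91 + 8·4/91 + 27·9/91 + 64·16/91 + 125·25/91 + 216·36/91
 = 1/91 + 32/91 + 243/91 + 1024/91 + 3125/91 + 7776/91
 = 1743/13

134.0769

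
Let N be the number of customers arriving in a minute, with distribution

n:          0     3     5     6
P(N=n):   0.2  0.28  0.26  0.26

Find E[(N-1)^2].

E[(N-1)^2] = Σ (n-1)^2·P(N=n)
 = 1·0.2 + 4·0.28 + 16·0.26 + 25·0.26
 = 0.2 + 1.12 + 4.16 + 6.5
 = 11.98

11.98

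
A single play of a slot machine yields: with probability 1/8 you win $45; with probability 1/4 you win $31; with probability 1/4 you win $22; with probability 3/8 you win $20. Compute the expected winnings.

26.375

E[payout] = 45·1/8 + 31·1/4 + 22·1/4 + 20·3/8
 = 45/8 + 31/4 + 11/2 + 15/2
 = 211/8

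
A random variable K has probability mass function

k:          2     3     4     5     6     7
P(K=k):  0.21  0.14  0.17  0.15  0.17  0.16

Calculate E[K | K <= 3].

2.4

P(K <= 3) = 0.21 + 0.14 = 0.35.
E[K | K <= 3] = [2·0.21 + 3·0.14] / 0.35
 = 0.84 / 0.35
 = 12/5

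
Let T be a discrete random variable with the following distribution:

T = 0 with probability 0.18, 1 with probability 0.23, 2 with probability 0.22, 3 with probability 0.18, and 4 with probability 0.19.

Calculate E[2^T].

6

E[2^T] = Σ 2^t·P(T=t)
 = 1·0.18 + 2·0.23 + 4·0.22 + 8·0.18 + 16·0.19
 = 0.18 + 0.46 + 0.88 + 1.44 + 3.04
 = 6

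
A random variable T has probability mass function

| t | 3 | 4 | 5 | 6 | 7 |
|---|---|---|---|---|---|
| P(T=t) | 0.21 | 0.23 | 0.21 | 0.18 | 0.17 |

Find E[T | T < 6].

4

P(T < 6) = 0.21 + 0.23 + 0.21 = 0.65.
E[T | T < 6] = [3·0.21 + 4·0.23 + 5·0.21] / 0.65
 = 2.6 / 0.65
 = 4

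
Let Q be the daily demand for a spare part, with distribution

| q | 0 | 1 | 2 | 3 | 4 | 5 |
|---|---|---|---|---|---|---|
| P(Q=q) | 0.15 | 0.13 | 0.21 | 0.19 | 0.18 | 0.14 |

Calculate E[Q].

2.54

E[Q] = Σ q·P(Q=q)
 = 0·0.15 + 1·0.13 + 2·0.21 + 3·0.19 + 4·0.18 + 5·0.14
 = 0 + 0.13 + 0.42 + 0.57 + 0.72 + 0.7
 = 2.54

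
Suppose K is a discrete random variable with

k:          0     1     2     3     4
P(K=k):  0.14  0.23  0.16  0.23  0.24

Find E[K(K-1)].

4.58

E[K(K-1)] = Σ k(k-1)·P(K=k)
 = 0·0.14 + 0·0.23 + 2·0.16 + 6·0.23 + 12·0.24
 = 0 + 0 + 0.32 + 1.38 + 2.88
 = 4.58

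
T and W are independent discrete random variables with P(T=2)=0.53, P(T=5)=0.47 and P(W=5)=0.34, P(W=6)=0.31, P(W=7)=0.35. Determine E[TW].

E[TW] = Σ_t Σ_w tw · P(T=t)P(W=w)
 = 10·0.1802 + 12·0.1643 + 14·0.1855 + 25·0.1598 + 30·0.1457 + 35·0.1645
 = 1.802 + 1.9716 + 2.597 + 3.995 + 4.371 + 5.7575
 = 20.4941

20.4941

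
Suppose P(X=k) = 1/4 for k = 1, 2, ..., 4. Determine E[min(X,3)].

E[min(X,3)] = Σ min(x,3)·P(X=x)
 = 1·1/4 + 2·1/4 + 3·1/4 + 3·1/4
 = 1/4 + 1/2 + 3/4 + 3/4
 = 9/4

2.25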